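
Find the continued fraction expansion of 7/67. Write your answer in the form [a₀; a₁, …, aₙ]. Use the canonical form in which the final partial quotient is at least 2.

[0; 9, 1, 1, 3]

⌊7/67⌋ = 0, remainder 7
⌊67/7⌋ = 9, remainder 4
⌊7/4⌋ = 1, remainder 3
⌊4/3⌋ = 1, remainder 1
⌊3/1⌋ = 3, remainder 0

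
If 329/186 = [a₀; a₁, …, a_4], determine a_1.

329 ÷ 186 → quotient 1, remainder 143
186 ÷ 143 → quotient 1, remainder 43

1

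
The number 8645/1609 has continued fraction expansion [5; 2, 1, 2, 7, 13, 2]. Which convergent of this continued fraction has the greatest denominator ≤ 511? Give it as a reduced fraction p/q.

List convergents until the denominator exceeds the bound:
a_0 = 5: 5/1  (≤ bound)
a_1 = 2: 11/2  (≤ bound)
a_2 = 1: 16/3  (≤ bound)
a_3 = 2: 43/8  (≤ bound)
a_4 = 7: 317/59  (≤ bound)
a_5 = 13: 4164/775  (> 511, stop)

317/59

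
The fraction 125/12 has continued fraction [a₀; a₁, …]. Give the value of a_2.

2

125 ÷ 12 → quotient 10, remainder 5
12 ÷ 5 → quotient 2, remainder 2
5 ÷ 2 → quotient 2, remainder 1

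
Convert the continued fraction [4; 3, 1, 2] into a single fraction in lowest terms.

Start with 2.
1 + 1/(2/1) = 1 + 1/2 = 3/2
3 + 1/(3/2) = 3 + 2/3 = 11/3
4 + 1/(11/3) = 4 + 3/11 = 47/11

47/11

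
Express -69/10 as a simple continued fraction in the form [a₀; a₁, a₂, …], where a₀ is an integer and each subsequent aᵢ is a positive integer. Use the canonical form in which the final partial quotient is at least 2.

-69 ÷ 10 → quotient -7, remainder 1
10 ÷ 1 → quotient 10, remainder 0

[-7; 10]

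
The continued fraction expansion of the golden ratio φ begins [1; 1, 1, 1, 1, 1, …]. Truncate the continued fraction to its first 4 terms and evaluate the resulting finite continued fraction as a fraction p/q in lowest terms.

a_0 = 1: 1/1
a_1 = 1: 2/1
a_2 = 1: 3/2
a_3 = 1: 5/3

5/3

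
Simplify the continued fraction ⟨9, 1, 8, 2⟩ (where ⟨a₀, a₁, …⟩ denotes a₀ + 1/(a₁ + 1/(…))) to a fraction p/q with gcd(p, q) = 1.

188/19

Start with 2.
8 + 1/(2/1) = 8 + 1/2 = 17/2
1 + 1/(17/2) = 1 + 2/17 = 19/17
9 + 1/(19/17) = 9 + 17/19 = 188/19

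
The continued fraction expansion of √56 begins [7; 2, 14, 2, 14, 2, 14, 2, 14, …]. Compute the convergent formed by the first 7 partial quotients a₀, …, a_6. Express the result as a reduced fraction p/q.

Start with 14.
2 + 1/(14/1) = 2 + 1/14 = 29/14
14 + 1/(29/14) = 14 + 14/29 = 420/29
2 + 1/(420/29) = 2 + 29/420 = 869/420
14 + 1/(869/420) = 14 + 420/869 = 12586/869
2 + 1/(12586/869) = 2 + 869/12586 = 26041/12586
7 + 1/(26041/12586) = 7 + 12586/26041 = 194873/26041

194873/26041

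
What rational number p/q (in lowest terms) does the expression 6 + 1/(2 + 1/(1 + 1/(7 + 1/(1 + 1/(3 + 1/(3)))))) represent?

Use the convergent recurrence hₖ = aₖ·hₖ₋₁ + hₖ₋₂ (and likewise for the denominators kₖ):
a_0 = 6: 6/1
a_1 = 2: 13/2
a_2 = 1: 19/3
a_3 = 7: 146/23
a_4 = 1: 165/26
a_5 = 3: 641/101
a_6 = 3: 2088/329

2088/329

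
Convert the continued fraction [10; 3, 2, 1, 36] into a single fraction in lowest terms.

Collapse the nested fraction from the inside out:
Start with 36.
1 + 1/(36/1) = 1 + 1/36 = 37/36
2 + 1/(37/36) = 2 + 36/37 = 110/37
3 + 1/(110/37) = 3 + 37/110 = 367/110
10 + 1/(367/110) = 10 + 110/367 = 3780/367

3780/367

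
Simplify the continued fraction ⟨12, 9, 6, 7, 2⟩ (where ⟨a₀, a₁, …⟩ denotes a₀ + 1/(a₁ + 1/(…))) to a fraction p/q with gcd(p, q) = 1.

10208/843

Start with 2.
7 + 1/(2/1) = 7 + 1/2 = 15/2
6 + 1/(15/2) = 6 + 2/15 = 92/15
9 + 1/(92/15) = 9 + 15/92 = 843/92
12 + 1/(843/92) = 12 + 92/843 = 10208/843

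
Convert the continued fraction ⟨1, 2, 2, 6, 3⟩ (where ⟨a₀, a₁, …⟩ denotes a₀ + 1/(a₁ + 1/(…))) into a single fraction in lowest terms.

Build up convergents one term at a time:
a_0 = 1: 1/1
a_1 = 2: 3/2
a_2 = 2: 7/5
a_3 = 6: 45/32
a_4 = 3: 142/101

142/101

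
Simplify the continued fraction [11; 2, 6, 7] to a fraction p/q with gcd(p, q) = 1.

a_0 = 11: 11/1
a_1 = 2: 23/2
a_2 = 6: 149/13
a_3 = 7: 1066/93

1066/93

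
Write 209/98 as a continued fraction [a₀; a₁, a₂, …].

[2; 7, 1, 1, 6]

Repeatedly divide and take the remainder:
209 = 2·98 + 13, so a_0 = 2
98 = 7·13 + 7, so a_1 = 7
13 = 1·7 + 6, so a_2 = 1
7 = 1·6 + 1, so a_3 = 1
6 = 6·1 + 0, so a_4 = 6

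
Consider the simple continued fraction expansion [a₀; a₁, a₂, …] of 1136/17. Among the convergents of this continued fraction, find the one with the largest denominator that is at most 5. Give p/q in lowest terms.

334/5

a_0 = 66: 66/1  (≤ bound)
a_1 = 1: 67/1  (≤ bound)
a_2 = 4: 334/5  (≤ bound)
a_3 = 1: 401/6  (> 5, stop)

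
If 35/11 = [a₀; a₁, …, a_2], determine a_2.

Run the Euclidean algorithm, recording each quotient:
35 = 3·11 + 2, so a_0 = 3
11 = 5·2 + 1, so a_1 = 5
2 = 2·1 + 0, so a_2 = 2

2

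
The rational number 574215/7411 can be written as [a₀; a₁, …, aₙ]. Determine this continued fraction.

[77; 2, 12, 1, 38, 3, 2]

Run the Euclidean algorithm, recording each quotient:
574215 = 77·7411 + 3568, so a_0 = 77
7411 = 2·3568 + 275, so a_1 = 2
3568 = 12·275 + 268, so a_2 = 12
275 = 1·268 + 7, so a_3 = 1
268 = 38·7 + 2, so a_4 = 38
7 = 3·2 + 1, so a_5 = 3
2 = 2·1 + 0, so a_6 = 2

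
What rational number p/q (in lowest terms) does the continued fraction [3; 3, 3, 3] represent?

Start with 3.
3 + 1/(3/1) = 3 + 1/3 = 10/3
3 + 1/(10/3) = 3 + 3/10 = 33/10
3 + 1/(33/10) = 3 + 10/33 = 109/33

109/33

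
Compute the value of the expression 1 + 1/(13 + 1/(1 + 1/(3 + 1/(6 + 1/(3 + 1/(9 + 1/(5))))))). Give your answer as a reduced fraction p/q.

55481/51722

Start with 5.
9 + 1/(5/1) = 9 + 1/5 = 46/5
3 + 1/(46/5) = 3 + 5/46 = 143/46
6 + 1/(143/46) = 6 + 46/143 = 904/143
3 + 1/(904/143) = 3 + 143/904 = 2855/904
1 + 1/(2855/904) = 1 + 904/2855 = 3759/2855
13 + 1/(3759/2855) = 13 + 2855/3759 = 51722/3759
1 + 1/(51722/3759) = 1 + 3759/51722 = 55481/51722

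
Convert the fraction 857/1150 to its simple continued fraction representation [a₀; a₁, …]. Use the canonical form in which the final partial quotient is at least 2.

Run the Euclidean algorithm, recording each quotient:
⌊857/1150⌋ = 0, remainder 857
⌊1150/857⌋ = 1, remainder 293
⌊857/293⌋ = 2, remainder 271
⌊293/271⌋ = 1, remainder 22
⌊271/22⌋ = 12, remainder 7
⌊22/7⌋ = 3, remainder 1
⌊7/1⌋ = 7, remainder 0

[0; 1, 2, 1, 12, 3, 7]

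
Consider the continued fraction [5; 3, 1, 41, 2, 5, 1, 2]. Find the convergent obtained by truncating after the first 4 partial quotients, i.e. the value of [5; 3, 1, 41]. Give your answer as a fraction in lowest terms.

877/167

Use the convergent recurrence hₖ = aₖ·hₖ₋₁ + hₖ₋₂ (and likewise for the denominators kₖ):
a_0 = 5: 5/1
a_1 = 3: 16/3
a_2 = 1: 21/4
a_3 = 41: 877/167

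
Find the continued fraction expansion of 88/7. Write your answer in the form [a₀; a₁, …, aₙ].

Repeatedly divide and take the remainder:
⌊88/7⌋ = 12, remainder 4
⌊7/4⌋ = 1, remainder 3
⌊4/3⌋ = 1, remainder 1
⌊3/1⌋ = 3, remainder 0

[12; 1, 1, 3]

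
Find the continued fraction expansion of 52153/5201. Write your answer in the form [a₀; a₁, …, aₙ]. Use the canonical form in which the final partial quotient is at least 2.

Run the Euclidean algorithm, recording each quotient:
52153 = 10·5201 + 143, so a_0 = 10
5201 = 36·143 + 53, so a_1 = 36
143 = 2·53 + 37, so a_2 = 2
53 = 1·37 + 16, so a_3 = 1
37 = 2·16 + 5, so a_4 = 2
16 = 3·5 + 1, so a_5 = 3
5 = 5·1 + 0, so a_6 = 5

[10; 36, 2, 1, 2, 3, 5]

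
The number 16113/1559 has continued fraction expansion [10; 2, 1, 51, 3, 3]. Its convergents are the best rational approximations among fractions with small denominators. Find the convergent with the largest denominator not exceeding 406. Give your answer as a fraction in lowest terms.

1602/155

List convergents until the denominator exceeds the bound:
a_0 = 10: 10/1  (≤ bound)
a_1 = 2: 21/2  (≤ bound)
a_2 = 1: 31/3  (≤ bound)
a_3 = 51: 1602/155  (≤ bound)
a_4 = 3: 4837/468  (> 406, stop)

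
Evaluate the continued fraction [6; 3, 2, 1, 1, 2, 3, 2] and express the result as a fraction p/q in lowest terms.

2153/342

Use the convergent recurrence hₖ = aₖ·hₖ₋₁ + hₖ₋₂ (and likewise for the denominators kₖ):
a_0 = 6: 6/1
a_1 = 3: 19/3
a_2 = 2: 44/7
a_3 = 1: 63/10
a_4 = 1: 107/17
a_5 = 2: 277/44
a_6 = 3: 938/149
a_7 = 2: 2153/342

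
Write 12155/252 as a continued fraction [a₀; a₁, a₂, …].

Apply division with remainder until the remainder is 0:
12155 ÷ 252 → quotient 48, remainder 59
252 ÷ 59 → quotient 4, remainder 16
59 ÷ 16 → quotient 3, remainder 11
16 ÷ 11 → quotient 1, remainder 5
11 ÷ 5 → quotient 2, remainder 1
5 ÷ 1 → quotient 5, remainder 0

[48; 4, 3, 1, 2, 5]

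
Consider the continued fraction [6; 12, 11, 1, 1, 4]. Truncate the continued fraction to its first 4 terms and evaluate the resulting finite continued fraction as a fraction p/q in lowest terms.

Collapse the nested fraction from the inside out:
Start with 1.
11 + 1/(1/1) = 11 + 1/1 = 12/1
12 + 1/(12/1) = 12 + 1/12 = 145/12
6 + 1/(145/12) = 6 + 12/145 = 882/145

882/145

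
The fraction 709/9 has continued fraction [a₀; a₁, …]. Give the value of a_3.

Repeatedly divide and take the remainder:
709 ÷ 9 → quotient 78, remainder 7
9 ÷ 7 → quotient 1, remainder 2
7 ÷ 2 → quotient 3, remainder 1
2 ÷ 1 → quotient 2, remainder 0

2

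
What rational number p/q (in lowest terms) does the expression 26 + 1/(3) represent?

Start with 3.
26 + 1/(3/1) = 26 + 1/3 = 79/3

79/3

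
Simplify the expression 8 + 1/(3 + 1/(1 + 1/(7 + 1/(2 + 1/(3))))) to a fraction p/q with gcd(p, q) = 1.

Start with 3.
2 + 1/(3/1) = 2 + 1/3 = 7/3
7 + 1/(7/3) = 7 + 3/7 = 52/7
1 + 1/(52/7) = 1 + 7/52 = 59/52
3 + 1/(59/52) = 3 + 52/59 = 229/59
8 + 1/(229/59) = 8 + 59/229 = 1891/229

1891/229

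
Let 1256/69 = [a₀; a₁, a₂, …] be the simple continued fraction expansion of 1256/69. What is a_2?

1

1256 = 18·69 + 14, so a_0 = 18
69 = 4·14 + 13, so a_1 = 4
14 = 1·13 + 1, so a_2 = 1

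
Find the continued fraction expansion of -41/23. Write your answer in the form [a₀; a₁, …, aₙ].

[-2; 4, 1, 1, 2]

-41 ÷ 23 → quotient -2, remainder 5
23 ÷ 5 → quotient 4, remainder 3
5 ÷ 3 → quotient 1, remainder 2
3 ÷ 2 → quotient 1, remainder 1
2 ÷ 1 → quotient 2, remainder 0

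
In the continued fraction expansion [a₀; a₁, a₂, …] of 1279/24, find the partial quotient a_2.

2

⌊1279/24⌋ = 53, remainder 7
⌊24/7⌋ = 3, remainder 3
⌊7/3⌋ = 2, remainder 1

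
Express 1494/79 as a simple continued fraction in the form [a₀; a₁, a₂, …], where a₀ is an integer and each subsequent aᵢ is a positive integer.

[18; 1, 10, 3, 2]

1494 ÷ 79 → quotient 18, remainder 72
79 ÷ 72 → quotient 1, remainder 7
72 ÷ 7 → quotient 10, remainder 2
7 ÷ 2 → quotient 3, remainder 1
2 ÷ 1 → quotient 2, remainder 0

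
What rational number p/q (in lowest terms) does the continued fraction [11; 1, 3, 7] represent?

a_0 = 11: 11/1
a_1 = 1: 12/1
a_2 = 3: 47/4
a_3 = 7: 341/29

341/29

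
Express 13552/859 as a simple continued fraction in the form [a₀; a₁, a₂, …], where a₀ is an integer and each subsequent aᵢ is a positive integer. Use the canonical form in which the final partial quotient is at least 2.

[15; 1, 3, 2, 9, 10]

⌊13552/859⌋ = 15, remainder 667
⌊859/667⌋ = 1, remainder 192
⌊667/192⌋ = 3, remainder 91
⌊192/91⌋ = 2, remainder 10
⌊91/10⌋ = 9, remainder 1
⌊10/1⌋ = 10, remainder 0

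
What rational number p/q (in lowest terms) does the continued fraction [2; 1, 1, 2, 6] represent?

83/32

a_0 = 2: 2/1
a_1 = 1: 3/1
a_2 = 1: 5/2
a_3 = 2: 13/5
a_4 = 6: 83/32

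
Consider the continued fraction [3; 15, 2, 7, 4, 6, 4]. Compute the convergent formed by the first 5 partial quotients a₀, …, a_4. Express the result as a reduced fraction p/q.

a_0 = 3: 3/1
a_1 = 15: 46/15
a_2 = 2: 95/31
a_3 = 7: 711/232
a_4 = 4: 2939/959

2939/959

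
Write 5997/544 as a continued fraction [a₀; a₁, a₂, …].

5997 = 11·544 + 13, so a_0 = 11
544 = 41·13 + 11, so a_1 = 41
13 = 1·11 + 2, so a_2 = 1
11 = 5·2 + 1, so a_3 = 5
2 = 2·1 + 0, so a_4 = 2

[11; 41, 1, 5, 2]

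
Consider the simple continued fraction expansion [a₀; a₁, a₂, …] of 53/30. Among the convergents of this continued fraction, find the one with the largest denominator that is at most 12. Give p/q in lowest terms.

7/4

List convergents until the denominator exceeds the bound:
a_0 = 1: 1/1  (≤ bound)
a_1 = 1: 2/1  (≤ bound)
a_2 = 3: 7/4  (≤ bound)
a_3 = 3: 23/13  (> 12, stop)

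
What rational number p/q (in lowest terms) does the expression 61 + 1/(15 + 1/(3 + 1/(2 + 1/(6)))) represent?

Start with 6.
2 + 1/(6/1) = 2 + 1/6 = 13/6
3 + 1/(13/6) = 3 + 6/13 = 45/13
15 + 1/(45/13) = 15 + 13/45 = 688/45
61 + 1/(688/45) = 61 + 45/688 = 42013/688

42013/688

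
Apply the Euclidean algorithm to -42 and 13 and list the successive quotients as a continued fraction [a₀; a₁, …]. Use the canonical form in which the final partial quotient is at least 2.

[-4; 1, 3, 3]

Run the Euclidean algorithm, recording each quotient:
-42 = -4·13 + 10, so a_0 = -4
13 = 1·10 + 3, so a_1 = 1
10 = 3·3 + 1, so a_2 = 3
3 = 3·1 + 0, so a_3 = 3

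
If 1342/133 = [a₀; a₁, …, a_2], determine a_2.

Repeatedly divide and take the remainder:
1342 ÷ 133 → quotient 10, remainder 12
133 ÷ 12 → quotient 11, remainder 1
12 ÷ 1 → quotient 12, remainder 0

12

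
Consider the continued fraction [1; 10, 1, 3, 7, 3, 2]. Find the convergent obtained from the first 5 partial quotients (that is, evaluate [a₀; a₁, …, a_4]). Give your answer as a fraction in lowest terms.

Start with 7.
3 + 1/(7/1) = 3 + 1/7 = 22/7
1 + 1/(22/7) = 1 + 7/22 = 29/22
10 + 1/(29/22) = 10 + 22/29 = 312/29
1 + 1/(312/29) = 1 + 29/312 = 341/312

341/312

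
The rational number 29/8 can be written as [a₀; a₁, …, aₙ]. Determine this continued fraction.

[3; 1, 1, 1, 2]

⌊29/8⌋ = 3, remainder 5
⌊8/5⌋ = 1, remainder 3
⌊5/3⌋ = 1, remainder 2
⌊3/2⌋ = 1, remainder 1
⌊2/1⌋ = 2, remainder 0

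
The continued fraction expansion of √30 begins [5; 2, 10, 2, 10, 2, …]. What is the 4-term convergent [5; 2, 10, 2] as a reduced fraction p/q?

241/44

Build up convergents one term at a time:
a_0 = 5: 5/1
a_1 = 2: 11/2
a_2 = 10: 115/21
a_3 = 2: 241/44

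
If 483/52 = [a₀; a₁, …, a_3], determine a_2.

483 ÷ 52 → quotient 9, remainder 15
52 ÷ 15 → quotient 3, remainder 7
15 ÷ 7 → quotient 2, remainder 1

2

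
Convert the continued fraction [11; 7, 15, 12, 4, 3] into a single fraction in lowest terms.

Start with 3.
4 + 1/(3/1) = 4 + 1/3 = 13/3
12 + 1/(13/3) = 12 + 3/13 = 159/13
15 + 1/(159/13) = 15 + 13/159 = 2398/159
7 + 1/(2398/159) = 7 + 159/2398 = 16945/2398
11 + 1/(16945/2398) = 11 + 2398/16945 = 188793/16945

188793/16945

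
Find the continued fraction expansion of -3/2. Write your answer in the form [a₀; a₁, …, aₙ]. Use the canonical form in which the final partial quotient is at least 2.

[-2; 2]

Apply division with remainder until the remainder is 0:
-3 = -2·2 + 1, so a_0 = -2
2 = 2·1 + 0, so a_1 = 2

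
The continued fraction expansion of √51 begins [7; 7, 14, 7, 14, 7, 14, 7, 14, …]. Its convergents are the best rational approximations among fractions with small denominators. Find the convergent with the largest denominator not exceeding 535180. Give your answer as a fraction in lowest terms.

a_0 = 7: 7/1  (≤ bound)
a_1 = 7: 50/7  (≤ bound)
a_2 = 14: 707/99  (≤ bound)
a_3 = 7: 4999/700  (≤ bound)
a_4 = 14: 70693/9899  (≤ bound)
a_5 = 7: 499850/69993  (≤ bound)
a_6 = 14: 7068593/989801  (> 535180, stop)

499850/69993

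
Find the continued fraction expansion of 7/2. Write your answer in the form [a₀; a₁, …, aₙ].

⌊7/2⌋ = 3, remainder 1
⌊2/1⌋ = 2, remainder 0

[3; 2]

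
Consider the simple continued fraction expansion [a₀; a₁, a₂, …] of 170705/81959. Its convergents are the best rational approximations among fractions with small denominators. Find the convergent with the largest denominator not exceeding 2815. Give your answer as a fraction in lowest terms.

3647/1751

a_0 = 2: 2/1  (≤ bound)
a_1 = 12: 25/12  (≤ bound)
a_2 = 13: 327/157  (≤ bound)
a_3 = 5: 1660/797  (≤ bound)
a_4 = 1: 1987/954  (≤ bound)
a_5 = 1: 3647/1751  (≤ bound)
a_6 = 2: 9281/4456  (> 2815, stop)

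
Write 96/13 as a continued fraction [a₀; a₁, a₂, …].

⌊96/13⌋ = 7, remainder 5
⌊13/5⌋ = 2, remainder 3
⌊5/3⌋ = 1, remainder 2
⌊3/2⌋ = 1, remainder 1
⌊2/1⌋ = 2, remainder 0

[7; 2, 1, 1, 2]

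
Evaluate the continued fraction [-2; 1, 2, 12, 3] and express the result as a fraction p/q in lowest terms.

Compute successive convergents:
a_0 = -2: -2/1
a_1 = 1: -1/1
a_2 = 2: -4/3
a_3 = 12: -49/37
a_4 = 3: -151/114

-151/114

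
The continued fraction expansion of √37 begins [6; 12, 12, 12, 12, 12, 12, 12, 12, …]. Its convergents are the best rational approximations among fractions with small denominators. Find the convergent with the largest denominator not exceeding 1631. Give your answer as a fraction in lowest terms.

a_0 = 6: 6/1  (≤ bound)
a_1 = 12: 73/12  (≤ bound)
a_2 = 12: 882/145  (≤ bound)
a_3 = 12: 10657/1752  (> 1631, stop)

882/145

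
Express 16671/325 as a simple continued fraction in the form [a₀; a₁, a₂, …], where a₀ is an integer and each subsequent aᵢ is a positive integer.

Repeatedly divide and take the remainder:
⌊16671/325⌋ = 51, remainder 96
⌊325/96⌋ = 3, remainder 37
⌊96/37⌋ = 2, remainder 22
⌊37/22⌋ = 1, remainder 15
⌊22/15⌋ = 1, remainder 7
⌊15/7⌋ = 2, remainder 1
⌊7/1⌋ = 7, remainder 0

[51; 3, 2, 1, 1, 2, 7]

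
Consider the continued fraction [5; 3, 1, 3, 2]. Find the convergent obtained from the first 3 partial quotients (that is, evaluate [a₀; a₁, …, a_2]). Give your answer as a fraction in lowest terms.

21/4

a_0 = 5: 5/1
a_1 = 3: 16/3
a_2 = 1: 21/4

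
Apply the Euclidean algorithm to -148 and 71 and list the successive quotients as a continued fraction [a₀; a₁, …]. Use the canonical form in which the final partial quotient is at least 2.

[-3; 1, 10, 1, 5]

-148 = -3·71 + 65, so a_0 = -3
71 = 1·65 + 6, so a_1 = 1
65 = 10·6 + 5, so a_2 = 10
6 = 1·5 + 1, so a_3 = 1
5 = 5·1 + 0, so a_4 = 5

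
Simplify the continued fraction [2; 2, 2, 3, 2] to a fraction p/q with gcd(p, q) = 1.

Starting at the tail and folding back:
Start with 2.
3 + 1/(2/1) = 3 + 1/2 = 7/2
2 + 1/(7/2) = 2 + 2/7 = 16/7
2 + 1/(16/7) = 2 + 7/16 = 39/16
2 + 1/(39/16) = 2 + 16/39 = 94/39

94/39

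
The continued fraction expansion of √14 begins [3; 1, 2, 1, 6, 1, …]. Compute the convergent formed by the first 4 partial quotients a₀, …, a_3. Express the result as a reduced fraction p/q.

Start with 1.
2 + 1/(1/1) = 2 + 1/1 = 3/1
1 + 1/(3/1) = 1 + 1/3 = 4/3
3 + 1/(4/3) = 3 + 3/4 = 15/4

15/4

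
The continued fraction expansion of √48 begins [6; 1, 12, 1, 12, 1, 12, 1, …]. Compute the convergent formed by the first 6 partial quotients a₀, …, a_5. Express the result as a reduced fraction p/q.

1351/195

Work from the innermost term outward:
Start with 1.
12 + 1/(1/1) = 12 + 1/1 = 13/1
1 + 1/(13/1) = 1 + 1/13 = 14/13
12 + 1/(14/13) = 12 + 13/14 = 181/14
1 + 1/(181/14) = 1 + 14/181 = 195/181
6 + 1/(195/181) = 6 + 181/195 = 1351/195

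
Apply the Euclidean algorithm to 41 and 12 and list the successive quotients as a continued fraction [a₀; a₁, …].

[3; 2, 2, 2]

⌊41/12⌋ = 3, remainder 5
⌊12/5⌋ = 2, remainder 2
⌊5/2⌋ = 2, remainder 1
⌊2/1⌋ = 2, remainder 0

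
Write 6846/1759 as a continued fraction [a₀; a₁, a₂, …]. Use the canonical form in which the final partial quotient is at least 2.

Run the Euclidean algorithm, recording each quotient:
6846 = 3·1759 + 1569, so a_0 = 3
1759 = 1·1569 + 190, so a_1 = 1
1569 = 8·190 + 49, so a_2 = 8
190 = 3·49 + 43, so a_3 = 3
49 = 1·43 + 6, so a_4 = 1
43 = 7·6 + 1, so a_5 = 7
6 = 6·1 + 0, so a_6 = 6

[3; 1, 8, 3, 1, 7, 6]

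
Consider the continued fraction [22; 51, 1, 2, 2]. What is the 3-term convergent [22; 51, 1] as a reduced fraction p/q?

Use the convergent recurrence hₖ = aₖ·hₖ₋₁ + hₖ₋₂ (and likewise for the denominators kₖ):
a_0 = 22: 22/1
a_1 = 51: 1123/51
a_2 = 1: 1145/52

1145/52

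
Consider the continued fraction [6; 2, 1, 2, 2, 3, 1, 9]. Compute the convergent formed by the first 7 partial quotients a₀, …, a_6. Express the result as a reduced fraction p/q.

Compute successive convergents:
a_0 = 6: 6/1
a_1 = 2: 13/2
a_2 = 1: 19/3
a_3 = 2: 51/8
a_4 = 2: 121/19
a_5 = 3: 414/65
a_6 = 1: 535/84

535/84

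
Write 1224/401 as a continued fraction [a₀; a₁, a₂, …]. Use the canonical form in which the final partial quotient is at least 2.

[3; 19, 10, 2]

Apply division with remainder until the remainder is 0:
⌊1224/401⌋ = 3, remainder 21
⌊401/21⌋ = 19, remainder 2
⌊21/2⌋ = 10, remainder 1
⌊2/1⌋ = 2, remainder 0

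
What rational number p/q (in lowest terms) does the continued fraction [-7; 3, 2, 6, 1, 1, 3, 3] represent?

-7557/1126

Starting at the tail and folding back:
Start with 3.
3 + 1/(3/1) = 3 + 1/3 = 10/3
1 + 1/(10/3) = 1 + 3/10 = 13/10
1 + 1/(13/10) = 1 + 10/13 = 23/13
6 + 1/(23/13) = 6 + 13/23 = 151/23
2 + 1/(151/23) = 2 + 23/151 = 325/151
3 + 1/(325/151) = 3 + 151/325 = 1126/325
-7 + 1/(1126/325) = -7 + 325/1126 = -7557/1126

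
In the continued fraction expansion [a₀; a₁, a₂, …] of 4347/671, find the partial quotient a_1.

4347 = 6·671 + 321, so a_0 = 6
671 = 2·321 + 29, so a_1 = 2

2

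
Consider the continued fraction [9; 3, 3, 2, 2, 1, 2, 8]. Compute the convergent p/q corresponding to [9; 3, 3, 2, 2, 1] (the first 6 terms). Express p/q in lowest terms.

a_0 = 9: 9/1
a_1 = 3: 28/3
a_2 = 3: 93/10
a_3 = 2: 214/23
a_4 = 2: 521/56
a_5 = 1: 735/79

735/79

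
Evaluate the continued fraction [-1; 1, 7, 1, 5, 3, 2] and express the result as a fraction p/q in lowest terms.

Build up convergents one term at a time:
a_0 = -1: -1/1
a_1 = 1: 0/1
a_2 = 7: -1/8
a_3 = 1: -1/9
a_4 = 5: -6/53
a_5 = 3: -19/168
a_6 = 2: -44/389

-44/389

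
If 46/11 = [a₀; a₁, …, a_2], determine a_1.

5

46 = 4·11 + 2, so a_0 = 4
11 = 5·2 + 1, so a_1 = 5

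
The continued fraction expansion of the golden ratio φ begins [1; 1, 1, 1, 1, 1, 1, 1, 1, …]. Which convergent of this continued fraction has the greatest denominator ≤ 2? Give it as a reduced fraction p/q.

List convergents until the denominator exceeds the bound:
a_0 = 1: 1/1  (≤ bound)
a_1 = 1: 2/1  (≤ bound)
a_2 = 1: 3/2  (≤ bound)
a_3 = 1: 5/3  (> 2, stop)

3/2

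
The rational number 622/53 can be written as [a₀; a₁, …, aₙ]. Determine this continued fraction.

⌊622/53⌋ = 11, remainder 39
⌊53/39⌋ = 1, remainder 14
⌊39/14⌋ = 2, remainder 11
⌊14/11⌋ = 1, remainder 3
⌊11/3⌋ = 3, remainder 2
⌊3/2⌋ = 1, remainder 1
⌊2/1⌋ = 2, remainder 0

[11; 1, 2, 1, 3, 1, 2]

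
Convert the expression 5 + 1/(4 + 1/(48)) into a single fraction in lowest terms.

Build up convergents one term at a time:
a_0 = 5: 5/1
a_1 = 4: 21/4
a_2 = 48: 1013/193

1013/193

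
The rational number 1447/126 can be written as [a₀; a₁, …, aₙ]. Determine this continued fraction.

Repeatedly divide and take the remainder:
1447 = 11·126 + 61, so a_0 = 11
126 = 2·61 + 4, so a_1 = 2
61 = 15·4 + 1, so a_2 = 15
4 = 4·1 + 0, so a_3 = 4

[11; 2, 15, 4]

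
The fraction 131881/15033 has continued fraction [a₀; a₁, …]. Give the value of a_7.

⌊131881/15033⌋ = 8, remainder 11617
⌊15033/11617⌋ = 1, remainder 3416
⌊11617/3416⌋ = 3, remainder 1369
⌊3416/1369⌋ = 2, remainder 678
⌊1369/678⌋ = 2, remainder 13
⌊678/13⌋ = 52, remainder 2
⌊13/2⌋ = 6, remainder 1
⌊2/1⌋ = 2, remainder 0

2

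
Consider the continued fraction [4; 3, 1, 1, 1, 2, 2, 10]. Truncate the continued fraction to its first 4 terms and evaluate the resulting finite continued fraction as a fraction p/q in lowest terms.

30/7

Start with 1.
1 + 1/(1/1) = 1 + 1/1 = 2/1
3 + 1/(2/1) = 3 + 1/2 = 7/2
4 + 1/(7/2) = 4 + 2/7 = 30/7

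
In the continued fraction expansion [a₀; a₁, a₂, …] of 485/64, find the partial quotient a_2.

1

Apply division with remainder until the remainder is 0:
485 ÷ 64 → quotient 7, remainder 37
64 ÷ 37 → quotient 1, remainder 27
37 ÷ 27 → quotient 1, remainder 10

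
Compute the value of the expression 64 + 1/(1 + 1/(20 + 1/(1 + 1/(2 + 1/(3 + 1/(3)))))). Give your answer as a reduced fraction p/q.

Collapse the nested fraction from the inside out:
Start with 3.
3 + 1/(3/1) = 3 + 1/3 = 10/3
2 + 1/(10/3) = 2 + 3/10 = 23/10
1 + 1/(23/10) = 1 + 10/23 = 33/23
20 + 1/(33/23) = 20 + 23/33 = 683/33
1 + 1/(683/33) = 1 + 33/683 = 716/683
64 + 1/(716/683) = 64 + 683/716 = 46507/716

46507/716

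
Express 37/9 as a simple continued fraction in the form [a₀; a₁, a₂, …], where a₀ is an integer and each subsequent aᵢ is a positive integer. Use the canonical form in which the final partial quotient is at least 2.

Apply division with remainder until the remainder is 0:
37 = 4·9 + 1, so a_0 = 4
9 = 9·1 + 0, so a_1 = 9

[4; 9]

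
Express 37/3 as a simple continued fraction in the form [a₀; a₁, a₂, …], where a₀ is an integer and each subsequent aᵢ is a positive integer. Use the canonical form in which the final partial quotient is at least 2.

⌊37/3⌋ = 12, remainder 1
⌊3/1⌋ = 3, remainder 0

[12; 3]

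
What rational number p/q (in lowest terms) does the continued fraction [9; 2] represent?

19/2

Use the convergent recurrence hₖ = aₖ·hₖ₋₁ + hₖ₋₂ (and likewise for the denominators kₖ):
a_0 = 9: 9/1
a_1 = 2: 19/2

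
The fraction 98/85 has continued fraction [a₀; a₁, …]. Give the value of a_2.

1

⌊98/85⌋ = 1, remainder 13
⌊85/13⌋ = 6, remainder 7
⌊13/7⌋ = 1, remainder 6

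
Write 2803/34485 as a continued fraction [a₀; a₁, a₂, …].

2803 = 0·34485 + 2803, so a_0 = 0
34485 = 12·2803 + 849, so a_1 = 12
2803 = 3·849 + 256, so a_2 = 3
849 = 3·256 + 81, so a_3 = 3
256 = 3·81 + 13, so a_4 = 3
81 = 6·13 + 3, so a_5 = 6
13 = 4·3 + 1, so a_6 = 4
3 = 3·1 + 0, so a_7 = 3

[0; 12, 3, 3, 3, 6, 4, 3]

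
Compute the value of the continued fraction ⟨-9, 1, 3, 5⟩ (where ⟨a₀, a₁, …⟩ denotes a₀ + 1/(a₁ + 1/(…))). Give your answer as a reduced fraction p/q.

-173/21

Start with 5.
3 + 1/(5/1) = 3 + 1/5 = 16/5
1 + 1/(16/5) = 1 + 5/16 = 21/16
-9 + 1/(21/16) = -9 + 16/21 = -173/21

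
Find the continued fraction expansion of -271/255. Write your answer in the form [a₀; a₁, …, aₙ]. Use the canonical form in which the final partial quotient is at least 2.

[-2; 1, 14, 1, 15]

-271 = -2·255 + 239, so a_0 = -2
255 = 1·239 + 16, so a_1 = 1
239 = 14·16 + 15, so a_2 = 14
16 = 1·15 + 1, so a_3 = 1
15 = 15·1 + 0, so a_4 = 15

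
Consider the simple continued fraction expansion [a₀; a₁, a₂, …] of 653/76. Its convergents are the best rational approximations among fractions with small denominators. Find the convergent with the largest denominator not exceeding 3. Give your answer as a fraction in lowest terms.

a_0 = 8: 8/1  (≤ bound)
a_1 = 1: 9/1  (≤ bound)
a_2 = 1: 17/2  (≤ bound)
a_3 = 2: 43/5  (> 3, stop)

17/2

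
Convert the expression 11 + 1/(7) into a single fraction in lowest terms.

78/7

Compute successive convergents:
a_0 = 11: 11/1
a_1 = 7: 78/7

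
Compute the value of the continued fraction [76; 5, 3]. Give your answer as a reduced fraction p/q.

a_0 = 76: 76/1
a_1 = 5: 381/5
a_2 = 3: 1219/16

1219/16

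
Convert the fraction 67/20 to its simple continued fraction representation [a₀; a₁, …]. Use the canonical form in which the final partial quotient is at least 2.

[3; 2, 1, 6]

Run the Euclidean algorithm, recording each quotient:
67 = 3·20 + 7, so a_0 = 3
20 = 2·7 + 6, so a_1 = 2
7 = 1·6 + 1, so a_2 = 1
6 = 6·1 + 0, so a_3 = 6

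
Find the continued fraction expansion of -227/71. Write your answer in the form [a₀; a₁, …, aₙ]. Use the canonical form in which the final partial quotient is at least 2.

[-4; 1, 4, 14]

-227 = -4·71 + 57, so a_0 = -4
71 = 1·57 + 14, so a_1 = 1
57 = 4·14 + 1, so a_2 = 4
14 = 14·1 + 0, so a_3 = 14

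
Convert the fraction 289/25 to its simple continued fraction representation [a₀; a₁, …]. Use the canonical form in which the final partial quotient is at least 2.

289 = 11·25 + 14, so a_0 = 11
25 = 1·14 + 11, so a_1 = 1
14 = 1·11 + 3, so a_2 = 1
11 = 3·3 + 2, so a_3 = 3
3 = 1·2 + 1, so a_4 = 1
2 = 2·1 + 0, so a_5 = 2

[11; 1, 1, 3, 1, 2]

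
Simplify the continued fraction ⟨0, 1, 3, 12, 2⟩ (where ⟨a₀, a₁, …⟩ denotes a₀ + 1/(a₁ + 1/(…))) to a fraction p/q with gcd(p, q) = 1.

77/102

Start with 2.
12 + 1/(2/1) = 12 + 1/2 = 25/2
3 + 1/(25/2) = 3 + 2/25 = 77/25
1 + 1/(77/25) = 1 + 25/77 = 102/77
0 + 1/(102/77) = 0 + 77/102 = 77/102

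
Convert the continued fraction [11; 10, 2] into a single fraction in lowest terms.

233/21

Starting at the tail and folding back:
Start with 2.
10 + 1/(2/1) = 10 + 1/2 = 21/2
11 + 1/(21/2) = 11 + 2/21 = 233/21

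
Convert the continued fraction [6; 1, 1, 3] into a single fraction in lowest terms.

a_0 = 6: 6/1
a_1 = 1: 7/1
a_2 = 1: 13/2
a_3 = 3: 46/7

46/7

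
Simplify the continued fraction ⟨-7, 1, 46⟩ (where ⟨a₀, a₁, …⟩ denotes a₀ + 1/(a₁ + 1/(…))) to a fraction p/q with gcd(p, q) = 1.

Start with 46.
1 + 1/(46/1) = 1 + 1/46 = 47/46
-7 + 1/(47/46) = -7 + 46/47 = -283/47

-283/47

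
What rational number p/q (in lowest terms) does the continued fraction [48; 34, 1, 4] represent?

Starting at the tail and folding back:
Start with 4.
1 + 1/(4/1) = 1 + 1/4 = 5/4
34 + 1/(5/4) = 34 + 4/5 = 174/5
48 + 1/(174/5) = 48 + 5/174 = 8357/174

8357/174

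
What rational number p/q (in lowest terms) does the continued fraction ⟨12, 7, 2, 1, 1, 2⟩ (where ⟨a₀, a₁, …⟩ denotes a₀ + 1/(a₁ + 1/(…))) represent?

Build up convergents one term at a time:
a_0 = 12: 12/1
a_1 = 7: 85/7
a_2 = 2: 182/15
a_3 = 1: 267/22
a_4 = 1: 449/37
a_5 = 2: 1165/96

1165/96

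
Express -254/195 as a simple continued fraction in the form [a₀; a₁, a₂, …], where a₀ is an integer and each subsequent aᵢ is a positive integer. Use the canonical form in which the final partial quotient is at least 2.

-254 ÷ 195 → quotient -2, remainder 136
195 ÷ 136 → quotient 1, remainder 59
136 ÷ 59 → quotient 2, remainder 18
59 ÷ 18 → quotient 3, remainder 5
18 ÷ 5 → quotient 3, remainder 3
5 ÷ 3 → quotient 1, remainder 2
3 ÷ 2 → quotient 1, remainder 1
2 ÷ 1 → quotient 2, remainder 0

[-2; 1, 2, 3, 3, 1, 1, 2]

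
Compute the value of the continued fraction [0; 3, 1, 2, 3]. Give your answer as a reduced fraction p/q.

10/37

Collapse the nested fraction from the inside out:
Start with 3.
2 + 1/(3/1) = 2 + 1/3 = 7/3
1 + 1/(7/3) = 1 + 3/7 = 10/7
3 + 1/(10/7) = 3 + 7/10 = 37/10
0 + 1/(37/10) = 0 + 10/37 = 10/37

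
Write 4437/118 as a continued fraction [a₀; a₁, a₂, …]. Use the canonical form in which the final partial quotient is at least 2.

[37; 1, 1, 1, 1, 23]

⌊4437/118⌋ = 37, remainder 71
⌊118/71⌋ = 1, remainder 47
⌊71/47⌋ = 1, remainder 24
⌊47/24⌋ = 1, remainder 23
⌊24/23⌋ = 1, remainder 1
⌊23/1⌋ = 23, remainder 0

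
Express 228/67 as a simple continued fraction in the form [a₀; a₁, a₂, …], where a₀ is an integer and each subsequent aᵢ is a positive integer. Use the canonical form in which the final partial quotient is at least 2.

⌊228/67⌋ = 3, remainder 27
⌊67/27⌋ = 2, remainder 13
⌊27/13⌋ = 2, remainder 1
⌊13/1⌋ = 13, remainder 0

[3; 2, 2, 13]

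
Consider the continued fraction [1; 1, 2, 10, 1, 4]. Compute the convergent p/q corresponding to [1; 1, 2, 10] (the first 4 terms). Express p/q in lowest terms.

52/31

a_0 = 1: 1/1
a_1 = 1: 2/1
a_2 = 2: 5/3
a_3 = 10: 52/31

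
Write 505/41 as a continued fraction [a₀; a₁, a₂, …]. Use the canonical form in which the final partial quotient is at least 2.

[12; 3, 6, 2]

505 = 12·41 + 13, so a_0 = 12
41 = 3·13 + 2, so a_1 = 3
13 = 6·2 + 1, so a_2 = 6
2 = 2·1 + 0, so a_3 = 2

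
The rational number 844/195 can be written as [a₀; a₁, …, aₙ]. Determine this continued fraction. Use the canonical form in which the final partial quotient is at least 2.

[4; 3, 21, 3]

⌊844/195⌋ = 4, remainder 64
⌊195/64⌋ = 3, remainder 3
⌊64/3⌋ = 21, remainder 1
⌊3/1⌋ = 3, remainder 0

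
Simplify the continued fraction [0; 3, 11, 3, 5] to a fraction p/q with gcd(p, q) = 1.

Start with 5.
3 + 1/(5/1) = 3 + 1/5 = 16/5
11 + 1/(16/5) = 11 + 5/16 = 181/16
3 + 1/(181/16) = 3 + 16/181 = 559/181
0 + 1/(559/181) = 0 + 181/559 = 181/559

181/559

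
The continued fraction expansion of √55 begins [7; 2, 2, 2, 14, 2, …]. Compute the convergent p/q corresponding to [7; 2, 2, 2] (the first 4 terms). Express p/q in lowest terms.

89/12

a_0 = 7: 7/1
a_1 = 2: 15/2
a_2 = 2: 37/5
a_3 = 2: 89/12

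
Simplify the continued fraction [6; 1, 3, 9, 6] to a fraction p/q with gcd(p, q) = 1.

Collapse the nested fraction from the inside out:
Start with 6.
9 + 1/(6/1) = 9 + 1/6 = 55/6
3 + 1/(55/6) = 3 + 6/55 = 171/55
1 + 1/(171/55) = 1 + 55/171 = 226/171
6 + 1/(226/171) = 6 + 171/226 = 1527/226

1527/226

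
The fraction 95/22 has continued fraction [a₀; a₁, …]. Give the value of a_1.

3

Repeatedly divide and take the remainder:
95 ÷ 22 → quotient 4, remainder 7
22 ÷ 7 → quotient 3, remainder 1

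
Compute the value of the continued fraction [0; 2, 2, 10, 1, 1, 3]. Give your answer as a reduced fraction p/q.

Work from the innermost term outward:
Start with 3.
1 + 1/(3/1) = 1 + 1/3 = 4/3
1 + 1/(4/3) = 1 + 3/4 = 7/4
10 + 1/(7/4) = 10 + 4/7 = 74/7
2 + 1/(74/7) = 2 + 7/74 = 155/74
2 + 1/(155/74) = 2 + 74/155 = 384/155
0 + 1/(384/155) = 0 + 155/384 = 155/384

155/384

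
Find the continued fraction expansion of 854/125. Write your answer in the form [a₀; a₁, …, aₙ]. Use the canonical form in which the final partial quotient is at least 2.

[6; 1, 4, 1, 20]

Run the Euclidean algorithm, recording each quotient:
854 = 6·125 + 104, so a_0 = 6
125 = 1·104 + 21, so a_1 = 1
104 = 4·21 + 20, so a_2 = 4
21 = 1·20 + 1, so a_3 = 1
20 = 20·1 + 0, so a_4 = 20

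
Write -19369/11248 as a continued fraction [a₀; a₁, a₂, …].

Repeatedly divide and take the remainder:
-19369 = -2·11248 + 3127, so a_0 = -2
11248 = 3·3127 + 1867, so a_1 = 3
3127 = 1·1867 + 1260, so a_2 = 1
1867 = 1·1260 + 607, so a_3 = 1
1260 = 2·607 + 46, so a_4 = 2
607 = 13·46 + 9, so a_5 = 13
46 = 5·9 + 1, so a_6 = 5
9 = 9·1 + 0, so a_7 = 9

[-2; 3, 1, 1, 2, 13, 5, 9]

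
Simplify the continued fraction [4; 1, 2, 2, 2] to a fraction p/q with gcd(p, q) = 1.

80/17

Use the convergent recurrence hₖ = aₖ·hₖ₋₁ + hₖ₋₂ (and likewise for the denominators kₖ):
a_0 = 4: 4/1
a_1 = 1: 5/1
a_2 = 2: 14/3
a_3 = 2: 33/7
a_4 = 2: 80/17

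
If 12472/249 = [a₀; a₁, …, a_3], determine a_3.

7

12472 ÷ 249 → quotient 50, remainder 22
249 ÷ 22 → quotient 11, remainder 7
22 ÷ 7 → quotient 3, remainder 1
7 ÷ 1 → quotient 7, remainder 0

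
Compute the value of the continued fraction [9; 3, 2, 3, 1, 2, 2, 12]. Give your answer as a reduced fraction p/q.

23431/2522

Build up convergents one term at a time:
a_0 = 9: 9/1
a_1 = 3: 28/3
a_2 = 2: 65/7
a_3 = 3: 223/24
a_4 = 1: 288/31
a_5 = 2: 799/86
a_6 = 2: 1886/203
a_7 = 12: 23431/2522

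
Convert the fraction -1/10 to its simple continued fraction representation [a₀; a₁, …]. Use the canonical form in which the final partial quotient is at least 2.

Apply division with remainder until the remainder is 0:
-1 = -1·10 + 9, so a_0 = -1
10 = 1·9 + 1, so a_1 = 1
9 = 9·1 + 0, so a_2 = 9

[-1; 1, 9]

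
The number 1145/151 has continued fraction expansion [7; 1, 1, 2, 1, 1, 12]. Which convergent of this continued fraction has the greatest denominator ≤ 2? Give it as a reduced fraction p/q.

15/2

a_0 = 7: 7/1  (≤ bound)
a_1 = 1: 8/1  (≤ bound)
a_2 = 1: 15/2  (≤ bound)
a_3 = 2: 38/5  (> 2, stop)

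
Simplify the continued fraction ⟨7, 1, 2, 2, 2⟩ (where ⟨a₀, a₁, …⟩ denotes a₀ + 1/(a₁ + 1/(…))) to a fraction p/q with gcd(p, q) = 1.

131/17

Start with 2.
2 + 1/(2/1) = 2 + 1/2 = 5/2
2 + 1/(5/2) = 2 + 2/5 = 12/5
1 + 1/(12/5) = 1 + 5/12 = 17/12
7 + 1/(17/12) = 7 + 12/17 = 131/17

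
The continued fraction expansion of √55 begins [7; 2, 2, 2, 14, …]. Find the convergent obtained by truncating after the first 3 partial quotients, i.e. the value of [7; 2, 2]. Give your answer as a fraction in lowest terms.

Use the convergent recurrence hₖ = aₖ·hₖ₋₁ + hₖ₋₂ (and likewise for the denominators kₖ):
a_0 = 7: 7/1
a_1 = 2: 15/2
a_2 = 2: 37/5

37/5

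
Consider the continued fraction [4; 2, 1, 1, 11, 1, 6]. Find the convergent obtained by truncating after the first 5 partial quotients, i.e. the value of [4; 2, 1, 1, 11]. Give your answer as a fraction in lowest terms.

a_0 = 4: 4/1
a_1 = 2: 9/2
a_2 = 1: 13/3
a_3 = 1: 22/5
a_4 = 11: 255/58

255/58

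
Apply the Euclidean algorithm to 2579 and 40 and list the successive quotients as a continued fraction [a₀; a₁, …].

[64; 2, 9, 2]

Repeatedly divide and take the remainder:
⌊2579/40⌋ = 64, remainder 19
⌊40/19⌋ = 2, remainder 2
⌊19/2⌋ = 9, remainder 1
⌊2/1⌋ = 2, remainder 0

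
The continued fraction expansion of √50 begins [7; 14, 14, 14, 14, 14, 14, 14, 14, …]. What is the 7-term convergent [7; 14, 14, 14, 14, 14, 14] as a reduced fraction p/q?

Start with 14.
14 + 1/(14/1) = 14 + 1/14 = 197/14
14 + 1/(197/14) = 14 + 14/197 = 2772/197
14 + 1/(2772/197) = 14 + 197/2772 = 39005/2772
14 + 1/(39005/2772) = 14 + 2772/39005 = 548842/39005
14 + 1/(548842/39005) = 14 + 39005/548842 = 7722793/548842
7 + 1/(7722793/548842) = 7 + 548842/7722793 = 54608393/7722793

54608393/7722793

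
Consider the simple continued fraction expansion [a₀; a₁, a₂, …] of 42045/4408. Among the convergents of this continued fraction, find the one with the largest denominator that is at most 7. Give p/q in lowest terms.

19/2

a_0 = 9: 9/1  (≤ bound)
a_1 = 1: 10/1  (≤ bound)
a_2 = 1: 19/2  (≤ bound)
a_3 = 6: 124/13  (> 7, stop)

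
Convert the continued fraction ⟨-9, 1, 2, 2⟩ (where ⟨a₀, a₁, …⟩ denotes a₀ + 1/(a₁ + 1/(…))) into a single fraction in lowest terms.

-58/7

Start with 2.
2 + 1/(2/1) = 2 + 1/2 = 5/2
1 + 1/(5/2) = 1 + 2/5 = 7/5
-9 + 1/(7/5) = -9 + 5/7 = -58/7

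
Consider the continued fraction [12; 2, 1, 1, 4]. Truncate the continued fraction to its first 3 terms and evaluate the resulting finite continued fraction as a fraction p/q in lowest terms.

Build up convergents one term at a time:
a_0 = 12: 12/1
a_1 = 2: 25/2
a_2 = 1: 37/3

37/3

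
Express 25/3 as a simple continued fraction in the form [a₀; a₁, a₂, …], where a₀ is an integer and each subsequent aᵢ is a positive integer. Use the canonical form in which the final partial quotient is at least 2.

[8; 3]

25 = 8·3 + 1, so a_0 = 8
3 = 3·1 + 0, so a_1 = 3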